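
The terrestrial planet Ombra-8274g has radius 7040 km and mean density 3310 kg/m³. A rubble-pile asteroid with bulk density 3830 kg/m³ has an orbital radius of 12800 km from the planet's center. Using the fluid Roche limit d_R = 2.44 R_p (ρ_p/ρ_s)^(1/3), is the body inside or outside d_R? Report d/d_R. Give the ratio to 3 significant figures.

inside; d/d_R ≈ 0.782

d_R = 2.44 × (7040 km) × (3310/3830)^(1/3) = 16360 km
d/d_R = (12800) / (16360) = 0.782
Since d/d_R < 1, the body is inside the Roche limit.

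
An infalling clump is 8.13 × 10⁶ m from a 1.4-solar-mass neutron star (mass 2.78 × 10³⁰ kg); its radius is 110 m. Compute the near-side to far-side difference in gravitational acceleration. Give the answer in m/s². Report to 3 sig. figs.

1.52 × 10² m/s²

a_tidal = 4GMr/d³
        = 4 × (6.674 × 10⁻¹¹) × (2.78 × 10³⁰) × (110) / (8.13 × 10⁶)³
        = 1.52 × 10² m/s²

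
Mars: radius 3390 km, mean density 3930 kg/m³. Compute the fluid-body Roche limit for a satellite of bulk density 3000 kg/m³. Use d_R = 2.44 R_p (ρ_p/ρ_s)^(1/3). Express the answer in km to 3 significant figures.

9050 km

d_R = 2.44 × 3390 km × (3930/3000)^(1/3)
    = 9050 km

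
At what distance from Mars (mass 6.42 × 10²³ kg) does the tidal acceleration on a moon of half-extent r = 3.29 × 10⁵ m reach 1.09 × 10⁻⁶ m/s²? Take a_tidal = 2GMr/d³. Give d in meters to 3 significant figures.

2.96 × 10⁸ m

2GMr/d³ = a_tidal  ⇒  d = (2GMr / a_tidal)^(1/3)
d = (2 × 6.674×10⁻¹¹ × (6.42 × 10²³) × (3.29 × 10⁵) / (1.09 × 10⁻⁶))^(1/3)
  = 2.96 × 10⁸ m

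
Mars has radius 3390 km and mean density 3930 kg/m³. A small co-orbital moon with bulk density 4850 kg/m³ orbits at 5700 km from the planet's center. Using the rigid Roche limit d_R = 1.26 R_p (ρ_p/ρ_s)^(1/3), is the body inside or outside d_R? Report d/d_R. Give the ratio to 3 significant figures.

outside; d/d_R ≈ 1.43

d_R = 1.26 × (3390 km) × (3930/4850)^(1/3) = 3982 km
d/d_R = (5700) / (3982) = 1.43
Since d/d_R > 1, the body is outside the Roche limit.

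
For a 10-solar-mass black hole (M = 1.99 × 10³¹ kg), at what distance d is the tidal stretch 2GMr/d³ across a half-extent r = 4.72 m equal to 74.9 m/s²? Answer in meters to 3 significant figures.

2GMr/d³ = a_tidal  ⇒  d = (2GMr / a_tidal)^(1/3)
d = (2 × 6.674×10⁻¹¹ × (1.99 × 10³¹) × (4.72) / (74.9))^(1/3)
  = 5.51 × 10⁶ m

5.51 × 10⁶ m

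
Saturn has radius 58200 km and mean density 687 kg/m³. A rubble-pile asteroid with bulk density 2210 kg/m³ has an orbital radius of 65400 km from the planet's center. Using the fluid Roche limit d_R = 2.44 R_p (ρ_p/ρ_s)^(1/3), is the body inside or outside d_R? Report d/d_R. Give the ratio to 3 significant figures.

inside; d/d_R ≈ 0.680

d_R = 2.44 × (58200 km) × (687/2210)^(1/3) = 96200 km
d/d_R = (65400) / (96200) = 0.680
Since d/d_R < 1, the body is inside the Roche limit.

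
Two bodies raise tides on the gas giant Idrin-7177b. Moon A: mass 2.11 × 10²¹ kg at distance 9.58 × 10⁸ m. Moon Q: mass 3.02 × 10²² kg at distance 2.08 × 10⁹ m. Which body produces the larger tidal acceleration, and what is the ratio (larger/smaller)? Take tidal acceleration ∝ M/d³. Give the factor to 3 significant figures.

Moon Q, by a factor of ≈ 1.40

Compare M/d³ for the two perturbers:
Moon A: (2.11 × 10²¹) / (9.58 × 10⁸)³ = 2.400 × 10⁻⁶
Moon Q: (3.02 × 10²²) / (2.08 × 10⁹)³ = 3.356 × 10⁻⁶
Ratio (larger/smaller) = 1.40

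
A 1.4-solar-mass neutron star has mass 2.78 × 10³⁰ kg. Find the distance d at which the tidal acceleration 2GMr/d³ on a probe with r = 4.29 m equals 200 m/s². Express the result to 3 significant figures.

2GMr/d³ = a_tidal  ⇒  d = (2GMr / a_tidal)^(1/3)
d = (2 × 6.674×10⁻¹¹ × (2.78 × 10³⁰) × (4.29) / (200))^(1/3)
  = 2.00 × 10⁶ m

2.00 × 10⁶ m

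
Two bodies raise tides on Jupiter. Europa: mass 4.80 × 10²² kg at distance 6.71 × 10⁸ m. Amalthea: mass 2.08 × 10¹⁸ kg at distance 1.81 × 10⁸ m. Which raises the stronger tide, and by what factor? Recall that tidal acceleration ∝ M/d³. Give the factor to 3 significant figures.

The tide-raising term goes as M/d³ (the gradient of a 1/d² field).
Europa: (4.80 × 10²²) / (6.71 × 10⁸)³ = 1.589 × 10⁻⁴
Amalthea: (2.08 × 10¹⁸) / (1.81 × 10⁸)³ = 3.508 × 10⁻⁷
Ratio (larger/smaller) = 453

Europa, by a factor of ≈ 453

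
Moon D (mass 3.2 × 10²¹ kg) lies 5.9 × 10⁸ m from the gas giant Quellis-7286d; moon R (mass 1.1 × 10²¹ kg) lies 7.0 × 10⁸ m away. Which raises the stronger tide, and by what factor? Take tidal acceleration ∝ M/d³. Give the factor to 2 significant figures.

Tidal stretch scales as M/d³; compute that for each body.
Moon D: (3.2 × 10²¹) / (5.9 × 10⁸)³ = 1.558 × 10⁻⁵
Moon R: (1.1 × 10²¹) / (7.0 × 10⁸)³ = 3.207 × 10⁻⁶
Ratio (larger/smaller) = 4.9

Moon D, by a factor of ≈ 4.9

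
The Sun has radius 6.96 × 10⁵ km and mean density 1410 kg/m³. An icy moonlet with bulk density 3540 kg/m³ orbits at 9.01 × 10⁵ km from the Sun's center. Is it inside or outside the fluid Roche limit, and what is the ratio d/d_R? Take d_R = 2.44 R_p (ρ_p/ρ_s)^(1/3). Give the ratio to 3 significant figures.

inside; d/d_R ≈ 0.721

d_R = 2.44 × (6.96 × 10⁵ km) × (1410/3540)^(1/3) = 1.250 × 10⁶ km
d/d_R = (9.01 × 10⁵) / (1.250 × 10⁶) = 0.721
Since d/d_R < 1, the body is inside the Roche limit.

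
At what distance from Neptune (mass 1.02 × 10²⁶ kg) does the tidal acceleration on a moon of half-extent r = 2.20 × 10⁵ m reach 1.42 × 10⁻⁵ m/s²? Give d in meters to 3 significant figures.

2GMr/d³ = a_tidal  ⇒  d = (2GMr / a_tidal)^(1/3)
d = (2 × 6.674×10⁻¹¹ × (1.02 × 10²⁶) × (2.20 × 10⁵) / (1.42 × 10⁻⁵))^(1/3)
  = 5.95 × 10⁸ m

5.95 × 10⁸ m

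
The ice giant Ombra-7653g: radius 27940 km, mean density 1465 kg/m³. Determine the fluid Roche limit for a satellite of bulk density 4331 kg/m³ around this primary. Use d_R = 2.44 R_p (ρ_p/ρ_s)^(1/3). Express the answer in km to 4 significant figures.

47500 km

d_R = 2.44 × 27940 km × (1465/4331)^(1/3)
    = 47500 km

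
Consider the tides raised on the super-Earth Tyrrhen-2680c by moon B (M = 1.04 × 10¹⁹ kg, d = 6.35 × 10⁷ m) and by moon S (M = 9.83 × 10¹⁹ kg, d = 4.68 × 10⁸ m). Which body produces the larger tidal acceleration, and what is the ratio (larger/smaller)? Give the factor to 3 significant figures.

Moon B, by a factor of ≈ 42.4

Tidal stretch scales as M/d³; compute that for each body.
Moon B: (1.04 × 10¹⁹) / (6.35 × 10⁷)³ = 4.062 × 10⁻⁵
Moon S: (9.83 × 10¹⁹) / (4.68 × 10⁸)³ = 9.590 × 10⁻⁷
Ratio (larger/smaller) = 42.4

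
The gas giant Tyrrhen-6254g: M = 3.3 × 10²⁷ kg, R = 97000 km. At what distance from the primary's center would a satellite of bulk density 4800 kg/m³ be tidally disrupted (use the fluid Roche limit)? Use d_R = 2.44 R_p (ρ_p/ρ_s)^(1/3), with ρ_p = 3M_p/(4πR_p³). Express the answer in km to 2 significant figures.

1.3 × 10⁵ km

ρ_p = 3M_p/(4πR_p³) = 3 × (3.3 × 10²⁷) / (4π × (9.7 × 10⁷ m)³) = 860 kg/m³
d_R = 2.44 × 97000 km × (860/4800)^(1/3)
    = 1.3 × 10⁵ km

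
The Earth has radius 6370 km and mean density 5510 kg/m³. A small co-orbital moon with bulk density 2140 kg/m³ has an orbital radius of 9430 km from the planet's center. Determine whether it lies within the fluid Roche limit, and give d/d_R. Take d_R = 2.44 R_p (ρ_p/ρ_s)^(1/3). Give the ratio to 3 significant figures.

d_R = 2.44 × (6370 km) × (5510/2140)^(1/3) = 21300 km
d/d_R = (9430) / (21300) = 0.443
Since d/d_R < 1, the body is inside the Roche limit.

inside; d/d_R ≈ 0.443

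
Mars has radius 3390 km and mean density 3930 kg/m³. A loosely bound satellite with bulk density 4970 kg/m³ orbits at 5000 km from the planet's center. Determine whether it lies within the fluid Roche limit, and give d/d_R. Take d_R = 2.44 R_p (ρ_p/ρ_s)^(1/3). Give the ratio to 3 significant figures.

d_R = 2.44 × (3390 km) × (3930/4970)^(1/3) = 7649 km
d/d_R = (5000) / (7649) = 0.654
Since d/d_R < 1, the body is inside the Roche limit.

inside; d/d_R ≈ 0.654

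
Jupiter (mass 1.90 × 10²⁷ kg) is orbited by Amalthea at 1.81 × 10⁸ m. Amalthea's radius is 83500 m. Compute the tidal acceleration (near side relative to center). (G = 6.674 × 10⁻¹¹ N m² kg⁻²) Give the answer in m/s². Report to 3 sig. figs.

3.57 × 10⁻³ m/s²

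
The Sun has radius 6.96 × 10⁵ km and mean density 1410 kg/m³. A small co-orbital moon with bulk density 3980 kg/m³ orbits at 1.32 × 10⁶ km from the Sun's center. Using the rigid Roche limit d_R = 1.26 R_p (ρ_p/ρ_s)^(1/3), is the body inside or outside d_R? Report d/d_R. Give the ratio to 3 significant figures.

outside; d/d_R ≈ 2.13

d_R = 1.26 × (6.96 × 10⁵ km) × (1410/3980)^(1/3) = 6.205 × 10⁵ km
d/d_R = (1.32 × 10⁶) / (6.205 × 10⁵) = 2.13
Since d/d_R > 1, the body is outside the Roche limit.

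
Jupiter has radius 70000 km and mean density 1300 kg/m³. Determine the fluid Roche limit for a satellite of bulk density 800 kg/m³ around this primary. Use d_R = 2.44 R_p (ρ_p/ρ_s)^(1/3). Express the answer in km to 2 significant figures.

d_R = 2.44 × 70000 km × (1300/800)^(1/3)
    = 2.0 × 10⁵ km

2.0 × 10⁵ km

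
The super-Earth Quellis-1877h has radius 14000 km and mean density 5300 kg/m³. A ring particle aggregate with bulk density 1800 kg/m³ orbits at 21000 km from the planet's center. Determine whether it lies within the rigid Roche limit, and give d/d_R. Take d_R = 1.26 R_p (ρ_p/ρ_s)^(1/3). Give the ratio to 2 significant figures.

inside; d/d_R ≈ 0.83

d_R = 1.26 × (14000 km) × (5300/1800)^(1/3) = 25280 km
d/d_R = (21000) / (25280) = 0.83
Since d/d_R < 1, the body is inside the Roche limit.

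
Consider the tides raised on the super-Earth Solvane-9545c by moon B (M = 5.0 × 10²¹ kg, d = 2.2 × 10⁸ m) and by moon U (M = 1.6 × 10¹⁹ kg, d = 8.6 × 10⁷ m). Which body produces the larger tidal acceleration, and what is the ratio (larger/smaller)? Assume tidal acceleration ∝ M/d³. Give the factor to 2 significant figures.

Moon B, by a factor of ≈ 19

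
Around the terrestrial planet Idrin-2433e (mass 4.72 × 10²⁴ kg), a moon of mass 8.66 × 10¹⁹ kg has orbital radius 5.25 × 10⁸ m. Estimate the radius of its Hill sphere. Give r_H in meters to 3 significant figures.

r_H ≈ a (m/3M)^(1/3)
    = (5.25 × 10⁸) × (8.66 × 10¹⁹ / (3 × 4.72 × 10²⁴))^(1/3)
    = 9.60 × 10⁶ m

9.60 × 10⁶ m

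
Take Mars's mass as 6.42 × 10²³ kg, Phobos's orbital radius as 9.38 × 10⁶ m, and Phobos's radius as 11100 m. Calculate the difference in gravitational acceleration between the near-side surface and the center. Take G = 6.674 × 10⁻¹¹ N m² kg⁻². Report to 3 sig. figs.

a_tidal = 2GMr/d³
        = 2 × (6.674 × 10⁻¹¹) × (6.42 × 10²³) × (11100) / (9.38 × 10⁶)³
        = 1.15 × 10⁻³ m/s²

1.15 × 10⁻³ m/s²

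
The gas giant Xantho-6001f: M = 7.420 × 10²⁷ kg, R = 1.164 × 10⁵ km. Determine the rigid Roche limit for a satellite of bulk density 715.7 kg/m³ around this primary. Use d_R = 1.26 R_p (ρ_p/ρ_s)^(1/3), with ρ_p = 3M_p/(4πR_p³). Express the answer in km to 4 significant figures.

1.704 × 10⁵ km

ρ_p = 3M_p/(4πR_p³) = 3 × (7.420 × 10²⁷) / (4π × (1.164 × 10⁸ m)³) = 1123 kg/m³
d_R = 1.26 × 1.164 × 10⁵ km × (1123/715.7)^(1/3)
    = 1.704 × 10⁵ km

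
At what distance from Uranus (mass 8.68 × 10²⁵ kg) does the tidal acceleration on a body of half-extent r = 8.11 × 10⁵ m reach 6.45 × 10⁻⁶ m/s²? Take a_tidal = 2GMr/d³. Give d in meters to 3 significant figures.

2GMr/d³ = a_tidal  ⇒  d = (2GMr / a_tidal)^(1/3)
d = (2 × 6.674×10⁻¹¹ × (8.68 × 10²⁵) × (8.11 × 10⁵) / (6.45 × 10⁻⁶))^(1/3)
  = 1.13 × 10⁹ m

1.13 × 10⁹ m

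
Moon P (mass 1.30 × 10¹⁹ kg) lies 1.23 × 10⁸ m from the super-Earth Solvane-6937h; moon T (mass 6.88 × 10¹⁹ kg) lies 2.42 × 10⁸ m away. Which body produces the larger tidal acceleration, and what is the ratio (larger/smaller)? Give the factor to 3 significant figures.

The tide-raising term goes as M/d³ (the gradient of a 1/d² field).
Moon P: (1.30 × 10¹⁹) / (1.23 × 10⁸)³ = 6.986 × 10⁻⁶
Moon T: (6.88 × 10¹⁹) / (2.42 × 10⁸)³ = 4.854 × 10⁻⁶
Ratio (larger/smaller) = 1.44

Moon P, by a factor of ≈ 1.44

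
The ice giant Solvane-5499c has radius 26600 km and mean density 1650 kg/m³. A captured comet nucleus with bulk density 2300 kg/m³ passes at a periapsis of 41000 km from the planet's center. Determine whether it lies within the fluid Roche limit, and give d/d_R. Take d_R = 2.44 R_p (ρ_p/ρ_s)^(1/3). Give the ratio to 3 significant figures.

d_R = 2.44 × (26600 km) × (1650/2300)^(1/3) = 58100 km
d/d_R = (41000) / (58100) = 0.706
Since d/d_R < 1, the body is inside the Roche limit.

inside; d/d_R ≈ 0.706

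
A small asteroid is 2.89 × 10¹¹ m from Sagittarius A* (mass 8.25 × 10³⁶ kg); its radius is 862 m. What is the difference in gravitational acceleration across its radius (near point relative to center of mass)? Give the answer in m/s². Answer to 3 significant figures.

3.93 × 10⁻⁵ m/s²

Δa = 2GMr/d³
   = 2 × (6.674 × 10⁻¹¹) × (8.25 × 10³⁶) × (862) / (2.89 × 10¹¹)³
   = 3.93 × 10⁻⁵ m/s²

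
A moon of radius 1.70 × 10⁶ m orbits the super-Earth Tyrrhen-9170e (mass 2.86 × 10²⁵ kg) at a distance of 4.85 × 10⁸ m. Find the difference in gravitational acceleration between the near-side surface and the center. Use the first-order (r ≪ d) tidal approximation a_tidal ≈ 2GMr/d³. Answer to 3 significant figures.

5.69 × 10⁻⁵ m/s²

Δa = 2GMr/d³
   = 2 × (6.674 × 10⁻¹¹) × (2.86 × 10²⁵) × (1.70 × 10⁶) / (4.85 × 10⁸)³
   = 5.69 × 10⁻⁵ m/s²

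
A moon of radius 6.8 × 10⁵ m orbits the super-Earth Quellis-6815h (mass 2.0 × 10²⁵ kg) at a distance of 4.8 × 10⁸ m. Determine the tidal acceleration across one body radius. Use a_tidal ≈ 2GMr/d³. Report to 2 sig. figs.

Differencing GM/(d−r)² and GM/d² to first order in r/d gives 2GMr/d³.
Δa = 2GMr/d³
   = 2 × (6.674 × 10⁻¹¹) × (2.0 × 10²⁵) × (6.8 × 10⁵) / (4.8 × 10⁸)³
   = 1.6 × 10⁻⁵ m/s²

1.6 × 10⁻⁵ m/s²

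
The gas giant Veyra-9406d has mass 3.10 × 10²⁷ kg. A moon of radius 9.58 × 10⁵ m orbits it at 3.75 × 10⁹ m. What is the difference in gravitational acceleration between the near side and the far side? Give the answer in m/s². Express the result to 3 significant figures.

1.50 × 10⁻⁵ m/s²

a_tidal = 4GMr/d³
        = 4 × (6.674 × 10⁻¹¹) × (3.10 × 10²⁷) × (9.58 × 10⁵) / (3.75 × 10⁹)³
        = 1.50 × 10⁻⁵ m/s²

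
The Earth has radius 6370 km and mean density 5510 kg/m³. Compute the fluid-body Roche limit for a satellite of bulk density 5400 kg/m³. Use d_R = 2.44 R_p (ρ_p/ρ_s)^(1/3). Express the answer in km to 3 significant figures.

d_R = 2.44 × 6370 km × (5510/5400)^(1/3)
    = 15600 km

15600 km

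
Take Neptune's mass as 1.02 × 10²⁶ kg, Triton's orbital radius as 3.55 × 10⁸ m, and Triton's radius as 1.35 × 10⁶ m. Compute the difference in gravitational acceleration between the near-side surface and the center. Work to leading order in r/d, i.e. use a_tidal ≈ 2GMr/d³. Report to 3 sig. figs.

a_tidal = 2GMr/d³
        = 2 × (6.674 × 10⁻¹¹) × (1.02 × 10²⁶) × (1.35 × 10⁶) / (3.55 × 10⁸)³
        = 4.11 × 10⁻⁴ m/s²

4.11 × 10⁻⁴ m/s²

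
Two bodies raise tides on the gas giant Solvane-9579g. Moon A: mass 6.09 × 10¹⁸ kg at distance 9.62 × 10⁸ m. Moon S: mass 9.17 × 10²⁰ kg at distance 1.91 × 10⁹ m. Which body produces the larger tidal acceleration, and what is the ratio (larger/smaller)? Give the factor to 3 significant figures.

Moon S, by a factor of ≈ 19.2

Tidal acceleration ∝ M/d³, so compare M/d³ for each.
Moon A: (6.09 × 10¹⁸) / (9.62 × 10⁸)³ = 6.841 × 10⁻⁹
Moon S: (9.17 × 10²⁰) / (1.91 × 10⁹)³ = 1.316 × 10⁻⁷
Ratio (larger/smaller) = 19.2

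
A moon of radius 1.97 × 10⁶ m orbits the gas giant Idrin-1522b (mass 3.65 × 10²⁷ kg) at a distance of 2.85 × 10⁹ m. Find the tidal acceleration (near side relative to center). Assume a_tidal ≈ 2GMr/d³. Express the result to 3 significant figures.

Differencing GM/(d−r)² and GM/d² to first order in r/d gives 2GMr/d³.
Δa = 2GMr/d³
   = 2 × (6.674 × 10⁻¹¹) × (3.65 × 10²⁷) × (1.97 × 10⁶) / (2.85 × 10⁹)³
   = 4.15 × 10⁻⁵ m/s²

4.15 × 10⁻⁵ m/s²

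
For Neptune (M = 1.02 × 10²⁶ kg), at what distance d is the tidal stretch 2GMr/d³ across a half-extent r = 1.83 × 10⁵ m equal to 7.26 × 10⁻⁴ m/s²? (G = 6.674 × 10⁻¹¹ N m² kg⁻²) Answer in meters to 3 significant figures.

1.51 × 10⁸ m

2GMr/d³ = a_tidal  ⇒  d = (2GMr / a_tidal)^(1/3)
d = (2 × 6.674×10⁻¹¹ × (1.02 × 10²⁶) × (1.83 × 10⁵) / (7.26 × 10⁻⁴))^(1/3)
  = 1.51 × 10⁸ m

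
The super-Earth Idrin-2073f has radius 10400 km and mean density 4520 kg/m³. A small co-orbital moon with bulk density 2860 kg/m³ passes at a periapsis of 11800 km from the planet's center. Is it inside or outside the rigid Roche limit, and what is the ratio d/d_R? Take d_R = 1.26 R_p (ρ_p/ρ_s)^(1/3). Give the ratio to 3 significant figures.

d_R = 1.26 × (10400 km) × (4520/2860)^(1/3) = 15260 km
d/d_R = (11800) / (15260) = 0.773
Since d/d_R < 1, the body is inside the Roche limit.

inside; d/d_R ≈ 0.773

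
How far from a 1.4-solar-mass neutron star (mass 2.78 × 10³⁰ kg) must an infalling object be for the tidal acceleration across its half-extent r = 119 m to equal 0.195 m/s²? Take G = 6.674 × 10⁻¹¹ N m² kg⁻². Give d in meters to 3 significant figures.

2GMr/d³ = a_tidal  ⇒  d = (2GMr / a_tidal)^(1/3)
d = (2 × 6.674×10⁻¹¹ × (2.78 × 10³⁰) × (119) / (0.195))^(1/3)
  = 6.10 × 10⁷ m

6.10 × 10⁷ m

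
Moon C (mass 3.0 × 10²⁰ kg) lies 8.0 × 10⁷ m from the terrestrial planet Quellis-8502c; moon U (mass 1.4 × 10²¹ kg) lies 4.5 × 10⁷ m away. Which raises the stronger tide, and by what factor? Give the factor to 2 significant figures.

Moon U, by a factor of ≈ 26

Tidal acceleration ∝ M/d³, so compare M/d³ for each.
Moon C: (3.0 × 10²⁰) / (8.0 × 10⁷)³ = 5.859 × 10⁻⁴
Moon U: (1.4 × 10²¹) / (4.5 × 10⁷)³ = 1.536 × 10⁻²
Ratio (larger/smaller) = 26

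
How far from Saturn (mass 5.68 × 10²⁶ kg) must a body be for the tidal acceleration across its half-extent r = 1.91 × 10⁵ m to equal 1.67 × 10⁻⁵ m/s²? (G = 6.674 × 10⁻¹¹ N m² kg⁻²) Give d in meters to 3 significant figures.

2GMr/d³ = a_tidal  ⇒  d = (2GMr / a_tidal)^(1/3)
d = (2 × 6.674×10⁻¹¹ × (5.68 × 10²⁶) × (1.91 × 10⁵) / (1.67 × 10⁻⁵))^(1/3)
  = 9.54 × 10⁸ m

9.54 × 10⁸ m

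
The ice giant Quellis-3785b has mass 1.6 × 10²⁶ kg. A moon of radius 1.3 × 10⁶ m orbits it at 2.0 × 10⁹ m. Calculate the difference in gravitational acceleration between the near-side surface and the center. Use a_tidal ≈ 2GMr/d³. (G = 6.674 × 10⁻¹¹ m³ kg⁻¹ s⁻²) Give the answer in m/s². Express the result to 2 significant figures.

3.5 × 10⁻⁶ m/s²

Δg = 2GMr/d³
   = 2 × (6.674 × 10⁻¹¹) × (1.6 × 10²⁶) × (1.3 × 10⁶) / (2.0 × 10⁹)³
   = 3.5 × 10⁻⁶ m/s²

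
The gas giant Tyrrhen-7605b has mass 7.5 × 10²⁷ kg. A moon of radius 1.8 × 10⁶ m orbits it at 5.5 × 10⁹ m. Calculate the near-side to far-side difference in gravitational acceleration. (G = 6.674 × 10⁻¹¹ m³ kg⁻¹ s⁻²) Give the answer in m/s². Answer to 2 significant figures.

Δg = 4GMr/d³
   = 4 × (6.674 × 10⁻¹¹) × (7.5 × 10²⁷) × (1.8 × 10⁶) / (5.5 × 10⁹)³
   = 2.2 × 10⁻⁵ m/s²

2.2 × 10⁻⁵ m/s²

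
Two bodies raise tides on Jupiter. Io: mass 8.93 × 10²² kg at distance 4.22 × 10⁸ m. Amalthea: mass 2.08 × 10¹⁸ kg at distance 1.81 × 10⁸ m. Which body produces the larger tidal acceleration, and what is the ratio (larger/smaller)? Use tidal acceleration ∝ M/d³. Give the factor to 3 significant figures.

Io, by a factor of ≈ 3390

Compare M/d³ for the two perturbers:
Io: (8.93 × 10²²) / (4.22 × 10⁸)³ = 1.188 × 10⁻³
Amalthea: (2.08 × 10¹⁸) / (1.81 × 10⁸)³ = 3.508 × 10⁻⁷
Ratio (larger/smaller) = 3390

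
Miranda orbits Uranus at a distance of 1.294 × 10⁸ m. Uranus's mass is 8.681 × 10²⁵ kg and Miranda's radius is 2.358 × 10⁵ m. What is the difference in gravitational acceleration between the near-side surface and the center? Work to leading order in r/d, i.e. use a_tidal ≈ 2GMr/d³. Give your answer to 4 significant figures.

Δa = 2GMr/d³
   = 2 × (6.674 × 10⁻¹¹) × (8.681 × 10²⁵) × (2.358 × 10⁵) / (1.294 × 10⁸)³
   = 1.261 × 10⁻³ m/s²

1.261 × 10⁻³ m/s²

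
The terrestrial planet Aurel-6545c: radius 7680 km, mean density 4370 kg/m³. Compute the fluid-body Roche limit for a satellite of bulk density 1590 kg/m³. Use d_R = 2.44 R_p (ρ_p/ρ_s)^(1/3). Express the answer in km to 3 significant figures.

d_R = 2.44 × 7680 km × (4370/1590)^(1/3)
    = 26200 km

26200 km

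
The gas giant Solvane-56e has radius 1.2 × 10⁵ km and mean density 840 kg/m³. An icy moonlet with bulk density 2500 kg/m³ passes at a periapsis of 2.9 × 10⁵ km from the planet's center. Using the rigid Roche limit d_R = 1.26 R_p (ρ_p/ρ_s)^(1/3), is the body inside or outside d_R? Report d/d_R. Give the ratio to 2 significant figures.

d_R = 1.26 × (1.2 × 10⁵ km) × (840/2500)^(1/3) = 1.051 × 10⁵ km
d/d_R = (2.9 × 10⁵) / (1.051 × 10⁵) = 2.8
Since d/d_R > 1, the body is outside the Roche limit.

outside; d/d_R ≈ 2.8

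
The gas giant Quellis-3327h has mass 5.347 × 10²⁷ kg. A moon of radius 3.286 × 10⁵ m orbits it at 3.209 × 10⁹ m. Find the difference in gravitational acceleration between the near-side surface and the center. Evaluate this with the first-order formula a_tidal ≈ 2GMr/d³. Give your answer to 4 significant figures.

7.097 × 10⁻⁶ m/s²

a_tidal = 2GMr/d³
        = 2 × (6.674 × 10⁻¹¹) × (5.347 × 10²⁷) × (3.286 × 10⁵) / (3.209 × 10⁹)³
        = 7.097 × 10⁻⁶ m/s²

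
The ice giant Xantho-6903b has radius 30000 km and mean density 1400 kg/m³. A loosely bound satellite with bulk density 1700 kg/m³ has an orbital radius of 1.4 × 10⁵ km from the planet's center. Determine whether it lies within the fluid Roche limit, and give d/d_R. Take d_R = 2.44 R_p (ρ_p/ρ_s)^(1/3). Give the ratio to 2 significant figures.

outside; d/d_R ≈ 2.0

d_R = 2.44 × (30000 km) × (1400/1700)^(1/3) = 68610 km
d/d_R = (1.4 × 10⁵) / (68610) = 2.0
Since d/d_R > 1, the body is outside the Roche limit.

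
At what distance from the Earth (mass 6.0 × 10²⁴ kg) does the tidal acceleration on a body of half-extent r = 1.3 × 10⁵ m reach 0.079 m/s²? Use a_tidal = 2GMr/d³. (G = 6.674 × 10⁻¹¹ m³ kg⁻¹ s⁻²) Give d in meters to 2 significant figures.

2GMr/d³ = a_tidal  ⇒  d = (2GMr / a_tidal)^(1/3)
d = (2 × 6.674×10⁻¹¹ × (6.0 × 10²⁴) × (1.3 × 10⁵) / (0.079))^(1/3)
  = 1.1 × 10⁷ m

1.1 × 10⁷ m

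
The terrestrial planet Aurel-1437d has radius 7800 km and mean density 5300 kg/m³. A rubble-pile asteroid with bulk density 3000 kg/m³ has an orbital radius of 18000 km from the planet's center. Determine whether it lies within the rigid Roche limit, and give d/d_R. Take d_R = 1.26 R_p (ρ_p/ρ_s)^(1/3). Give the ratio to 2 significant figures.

outside; d/d_R ≈ 1.5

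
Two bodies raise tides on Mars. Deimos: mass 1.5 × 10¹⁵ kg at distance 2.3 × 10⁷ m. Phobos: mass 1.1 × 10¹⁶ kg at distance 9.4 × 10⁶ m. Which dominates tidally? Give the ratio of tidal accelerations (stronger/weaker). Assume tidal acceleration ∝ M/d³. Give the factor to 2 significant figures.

Phobos, by a factor of ≈ 110

The tide-raising term goes as M/d³ (the gradient of a 1/d² field).
Deimos: (1.5 × 10¹⁵) / (2.3 × 10⁷)³ = 1.233 × 10⁻⁷
Phobos: (1.1 × 10¹⁶) / (9.4 × 10⁶)³ = 1.324 × 10⁻⁵
Ratio (larger/smaller) = 110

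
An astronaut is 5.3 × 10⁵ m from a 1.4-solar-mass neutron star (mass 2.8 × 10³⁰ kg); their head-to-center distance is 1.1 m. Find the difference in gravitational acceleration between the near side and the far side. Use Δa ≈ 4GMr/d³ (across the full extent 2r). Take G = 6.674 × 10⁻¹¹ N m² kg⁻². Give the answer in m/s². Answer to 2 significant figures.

Differencing GM/(d−r)² and GM/(d+r)² to first order in r/d gives 4GMr/d³.
Δa = 4GMr/d³
   = 4 × (6.674 × 10⁻¹¹) × (2.8 × 10³⁰) × (1.1) / (5.3 × 10⁵)³
   = 5.5 × 10³ m/s²

5.5 × 10³ m/s²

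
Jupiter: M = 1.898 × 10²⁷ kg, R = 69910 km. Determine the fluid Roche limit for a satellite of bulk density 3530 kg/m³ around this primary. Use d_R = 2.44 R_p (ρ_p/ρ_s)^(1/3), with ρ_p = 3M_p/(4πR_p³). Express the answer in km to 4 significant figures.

ρ_p = 3M_p/(4πR_p³) = 3 × (1.898 × 10²⁷) / (4π × (6.991 × 10⁷ m)³) = 1326 kg/m³
d_R = 2.44 × 69910 km × (1326/3530)^(1/3)
    = 1.231 × 10⁵ km

1.231 × 10⁵ km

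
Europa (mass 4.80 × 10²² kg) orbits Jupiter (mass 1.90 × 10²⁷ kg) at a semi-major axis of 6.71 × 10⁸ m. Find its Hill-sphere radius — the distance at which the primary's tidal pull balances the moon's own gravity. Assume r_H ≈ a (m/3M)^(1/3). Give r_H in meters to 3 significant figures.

1.37 × 10⁷ m

r_H ≈ a (m/3M)^(1/3)
    = (6.71 × 10⁸) × (4.80 × 10²² / (3 × 1.90 × 10²⁷))^(1/3)
    = 1.37 × 10⁷ m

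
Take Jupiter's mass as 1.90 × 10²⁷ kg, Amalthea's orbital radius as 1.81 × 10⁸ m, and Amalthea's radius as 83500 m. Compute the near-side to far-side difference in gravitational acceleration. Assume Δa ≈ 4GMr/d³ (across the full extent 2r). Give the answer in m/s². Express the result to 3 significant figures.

7.14 × 10⁻³ m/s²

Δg = 4GMr/d³
   = 4 × (6.674 × 10⁻¹¹) × (1.90 × 10²⁷) × (83500) / (1.81 × 10⁸)³
   = 7.14 × 10⁻³ m/s²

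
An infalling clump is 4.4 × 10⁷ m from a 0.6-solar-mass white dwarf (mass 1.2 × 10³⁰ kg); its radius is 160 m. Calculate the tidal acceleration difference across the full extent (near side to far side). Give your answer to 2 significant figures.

6.0 × 10⁻¹ m/s²

Differencing GM/(d−r)² and GM/(d+r)² to first order in r/d gives 4GMr/d³.
Δa = 4GMr/d³
   = 4 × (6.674 × 10⁻¹¹) × (1.2 × 10³⁰) × (160) / (4.4 × 10⁷)³
   = 6.0 × 10⁻¹ m/s²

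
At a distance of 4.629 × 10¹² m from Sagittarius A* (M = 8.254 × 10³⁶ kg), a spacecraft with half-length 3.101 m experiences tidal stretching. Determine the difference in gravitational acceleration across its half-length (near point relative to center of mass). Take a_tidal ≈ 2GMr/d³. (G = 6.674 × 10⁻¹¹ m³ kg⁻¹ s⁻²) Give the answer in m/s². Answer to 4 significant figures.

3.444 × 10⁻¹¹ m/s²

Δg = 2GMr/d³
   = 2 × (6.674 × 10⁻¹¹) × (8.254 × 10³⁶) × (3.101) / (4.629 × 10¹²)³
   = 3.444 × 10⁻¹¹ m/s²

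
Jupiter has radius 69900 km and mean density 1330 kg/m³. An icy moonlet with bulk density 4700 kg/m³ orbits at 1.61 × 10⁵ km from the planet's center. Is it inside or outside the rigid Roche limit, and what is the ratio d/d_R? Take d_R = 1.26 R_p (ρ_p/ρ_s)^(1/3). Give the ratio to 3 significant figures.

outside; d/d_R ≈ 2.78

d_R = 1.26 × (69900 km) × (1330/4700)^(1/3) = 57820 km
d/d_R = (1.61 × 10⁵) / (57820) = 2.78
Since d/d_R > 1, the body is outside the Roche limit.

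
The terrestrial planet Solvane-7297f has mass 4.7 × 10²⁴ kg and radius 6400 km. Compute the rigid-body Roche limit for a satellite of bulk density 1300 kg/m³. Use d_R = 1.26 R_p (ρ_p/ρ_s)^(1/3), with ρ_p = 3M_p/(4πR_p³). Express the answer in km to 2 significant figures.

12000 km

ρ_p = 3M_p/(4πR_p³) = 3 × (4.7 × 10²⁴) / (4π × (6.4 × 10⁶ m)³) = 4300 kg/m³
d_R = 1.26 × 6400 km × (4300/1300)^(1/3)
    = 12000 km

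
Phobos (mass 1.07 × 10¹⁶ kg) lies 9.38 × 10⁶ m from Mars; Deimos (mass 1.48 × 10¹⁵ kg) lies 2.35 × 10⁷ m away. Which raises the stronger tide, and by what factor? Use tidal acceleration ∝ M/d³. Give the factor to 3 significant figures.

Phobos, by a factor of ≈ 114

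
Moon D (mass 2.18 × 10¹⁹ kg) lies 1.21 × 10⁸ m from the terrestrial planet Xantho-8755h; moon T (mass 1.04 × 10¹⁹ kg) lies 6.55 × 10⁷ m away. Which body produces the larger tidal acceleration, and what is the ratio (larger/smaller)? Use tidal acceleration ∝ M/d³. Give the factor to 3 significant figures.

Moon T, by a factor of ≈ 3.01

The tide-raising term goes as M/d³ (the gradient of a 1/d² field).
Moon D: (2.18 × 10¹⁹) / (1.21 × 10⁸)³ = 1.231 × 10⁻⁵
Moon T: (1.04 × 10¹⁹) / (6.55 × 10⁷)³ = 3.701 × 10⁻⁵
Ratio (larger/smaller) = 3.01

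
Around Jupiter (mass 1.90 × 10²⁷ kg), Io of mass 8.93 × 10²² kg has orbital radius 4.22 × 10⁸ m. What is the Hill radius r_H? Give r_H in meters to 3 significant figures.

1.06 × 10⁷ m

r_H ≈ a (m/3M)^(1/3)
    = (4.22 × 10⁸) × (8.93 × 10²² / (3 × 1.90 × 10²⁷))^(1/3)
    = 1.06 × 10⁷ m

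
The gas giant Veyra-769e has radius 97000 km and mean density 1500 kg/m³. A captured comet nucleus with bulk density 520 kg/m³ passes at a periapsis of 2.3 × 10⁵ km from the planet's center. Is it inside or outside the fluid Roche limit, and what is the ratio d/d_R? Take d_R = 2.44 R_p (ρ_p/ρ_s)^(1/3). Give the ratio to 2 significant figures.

inside; d/d_R ≈ 0.68

d_R = 2.44 × (97000 km) × (1500/520)^(1/3) = 3.369 × 10⁵ km
d/d_R = (2.3 × 10⁵) / (3.369 × 10⁵) = 0.68
Since d/d_R < 1, the body is inside the Roche limit.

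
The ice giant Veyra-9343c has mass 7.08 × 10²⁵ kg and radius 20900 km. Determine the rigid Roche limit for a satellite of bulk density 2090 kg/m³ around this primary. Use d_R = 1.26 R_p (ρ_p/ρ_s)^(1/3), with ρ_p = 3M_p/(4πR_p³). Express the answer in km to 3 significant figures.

ρ_p = 3M_p/(4πR_p³) = 3 × (7.08 × 10²⁵) / (4π × (2.09 × 10⁷ m)³) = 1850 kg/m³
d_R = 1.26 × 20900 km × (1850/2090)^(1/3)
    = 25300 km

25300 km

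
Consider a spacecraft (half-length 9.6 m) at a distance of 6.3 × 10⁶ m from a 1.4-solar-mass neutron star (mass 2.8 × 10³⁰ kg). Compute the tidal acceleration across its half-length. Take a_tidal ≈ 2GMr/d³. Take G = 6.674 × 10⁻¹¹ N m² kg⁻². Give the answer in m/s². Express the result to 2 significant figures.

Δg = 2GMr/d³
   = 2 × (6.674 × 10⁻¹¹) × (2.8 × 10³⁰) × (9.6) / (6.3 × 10⁶)³
   = 1.4 × 10¹ m/s²

1.4 × 10¹ m/s²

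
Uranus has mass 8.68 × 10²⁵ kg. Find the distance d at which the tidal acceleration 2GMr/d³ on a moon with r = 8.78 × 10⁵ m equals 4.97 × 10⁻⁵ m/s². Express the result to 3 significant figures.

5.89 × 10⁸ m

2GMr/d³ = a_tidal  ⇒  d = (2GMr / a_tidal)^(1/3)
d = (2 × 6.674×10⁻¹¹ × (8.68 × 10²⁵) × (8.78 × 10⁵) / (4.97 × 10⁻⁵))^(1/3)
  = 5.89 × 10⁸ m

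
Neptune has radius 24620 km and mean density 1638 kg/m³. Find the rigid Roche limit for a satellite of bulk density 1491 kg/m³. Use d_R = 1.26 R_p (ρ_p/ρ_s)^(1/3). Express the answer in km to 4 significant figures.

32010 km

d_R = 1.26 × 24620 km × (1638/1491)^(1/3)
    = 32010 km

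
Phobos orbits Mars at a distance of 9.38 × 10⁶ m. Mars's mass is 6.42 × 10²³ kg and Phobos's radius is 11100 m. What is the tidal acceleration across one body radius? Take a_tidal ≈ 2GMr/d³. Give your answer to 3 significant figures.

1.15 × 10⁻³ m/s²

a_tidal = 2GMr/d³
        = 2 × (6.674 × 10⁻¹¹) × (6.42 × 10²³) × (11100) / (9.38 × 10⁶)³
        = 1.15 × 10⁻³ m/s²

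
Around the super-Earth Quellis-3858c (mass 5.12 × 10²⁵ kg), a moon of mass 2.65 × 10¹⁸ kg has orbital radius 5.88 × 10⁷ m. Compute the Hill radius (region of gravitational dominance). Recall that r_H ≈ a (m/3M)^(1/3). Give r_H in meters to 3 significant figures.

r_H ≈ a (m/3M)^(1/3)
    = (5.88 × 10⁷) × (2.65 × 10¹⁸ / (3 × 5.12 × 10²⁵))^(1/3)
    = 1.52 × 10⁵ m

1.52 × 10⁵ m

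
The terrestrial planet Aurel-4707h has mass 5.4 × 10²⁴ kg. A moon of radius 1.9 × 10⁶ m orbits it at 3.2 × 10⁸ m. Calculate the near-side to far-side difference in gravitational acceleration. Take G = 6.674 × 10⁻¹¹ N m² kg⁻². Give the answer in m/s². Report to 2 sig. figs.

8.4 × 10⁻⁵ m/s²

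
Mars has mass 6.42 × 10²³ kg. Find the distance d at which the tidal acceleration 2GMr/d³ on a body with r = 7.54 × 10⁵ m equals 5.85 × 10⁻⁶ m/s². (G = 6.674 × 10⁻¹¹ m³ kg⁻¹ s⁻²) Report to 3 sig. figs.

2.23 × 10⁸ m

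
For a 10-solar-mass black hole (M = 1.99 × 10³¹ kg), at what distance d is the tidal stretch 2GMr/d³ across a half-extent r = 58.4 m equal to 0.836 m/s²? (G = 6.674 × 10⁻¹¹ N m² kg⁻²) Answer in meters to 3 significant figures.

2GMr/d³ = a_tidal  ⇒  d = (2GMr / a_tidal)^(1/3)
d = (2 × 6.674×10⁻¹¹ × (1.99 × 10³¹) × (58.4) / (0.836))^(1/3)
  = 5.70 × 10⁷ m

5.70 × 10⁷ m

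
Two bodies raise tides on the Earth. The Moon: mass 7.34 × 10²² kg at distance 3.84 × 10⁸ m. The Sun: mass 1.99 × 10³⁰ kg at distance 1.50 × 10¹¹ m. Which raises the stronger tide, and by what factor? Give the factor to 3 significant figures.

The Moon, by a factor of ≈ 2.20

The tide-raising term goes as M/d³ (the gradient of a 1/d² field).
The Moon: (7.34 × 10²²) / (3.84 × 10⁸)³ = 1.296 × 10⁻³
The Sun: (1.99 × 10³⁰) / (1.50 × 10¹¹)³ = 5.896 × 10⁻⁴
Ratio (larger/smaller) = 2.20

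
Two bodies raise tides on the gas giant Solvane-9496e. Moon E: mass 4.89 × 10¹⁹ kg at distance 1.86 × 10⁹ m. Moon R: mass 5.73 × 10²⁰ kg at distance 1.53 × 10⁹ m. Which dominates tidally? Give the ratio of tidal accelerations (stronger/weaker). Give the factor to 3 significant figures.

Moon R, by a factor of ≈ 21.1

The tide-raising term goes as M/d³ (the gradient of a 1/d² field).
Moon E: (4.89 × 10¹⁹) / (1.86 × 10⁹)³ = 7.599 × 10⁻⁹
Moon R: (5.73 × 10²⁰) / (1.53 × 10⁹)³ = 1.600 × 10⁻⁷
Ratio (larger/smaller) = 21.1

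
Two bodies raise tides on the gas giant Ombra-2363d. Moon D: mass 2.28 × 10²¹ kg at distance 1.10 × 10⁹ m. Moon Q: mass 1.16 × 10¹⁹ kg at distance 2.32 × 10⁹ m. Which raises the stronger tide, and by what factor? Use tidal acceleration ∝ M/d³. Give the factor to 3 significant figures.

The tide-raising term goes as M/d³ (the gradient of a 1/d² field).
Moon D: (2.28 × 10²¹) / (1.10 × 10⁹)³ = 1.713 × 10⁻⁶
Moon Q: (1.16 × 10¹⁹) / (2.32 × 10⁹)³ = 9.290 × 10⁻¹⁰
Ratio (larger/smaller) = 1840

Moon D, by a factor of ≈ 1840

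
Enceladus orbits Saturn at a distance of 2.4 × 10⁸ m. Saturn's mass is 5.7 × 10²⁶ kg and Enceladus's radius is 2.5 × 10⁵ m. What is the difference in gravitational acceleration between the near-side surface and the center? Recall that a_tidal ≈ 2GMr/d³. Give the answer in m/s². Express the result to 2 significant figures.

1.4 × 10⁻³ m/s²

a_tidal = 2GMr/d³
        = 2 × (6.674 × 10⁻¹¹) × (5.7 × 10²⁶) × (2.5 × 10⁵) / (2.4 × 10⁸)³
        = 1.4 × 10⁻³ m/s²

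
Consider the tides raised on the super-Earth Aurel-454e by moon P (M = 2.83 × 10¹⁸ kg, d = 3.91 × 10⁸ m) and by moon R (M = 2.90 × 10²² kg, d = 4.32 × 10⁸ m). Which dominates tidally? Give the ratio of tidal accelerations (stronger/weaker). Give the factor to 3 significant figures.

Moon R, by a factor of ≈ 7600

Tidal stretch scales as M/d³; compute that for each body.
Moon P: (2.83 × 10¹⁸) / (3.91 × 10⁸)³ = 4.734 × 10⁻⁸
Moon R: (2.90 × 10²²) / (4.32 × 10⁸)³ = 3.597 × 10⁻⁴
Ratio (larger/smaller) = 7600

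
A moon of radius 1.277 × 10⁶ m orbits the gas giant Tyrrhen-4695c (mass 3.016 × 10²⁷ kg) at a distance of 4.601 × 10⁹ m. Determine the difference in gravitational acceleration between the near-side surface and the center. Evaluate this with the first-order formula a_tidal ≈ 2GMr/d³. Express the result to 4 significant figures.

Δg = 2GMr/d³
   = 2 × (6.674 × 10⁻¹¹) × (3.016 × 10²⁷) × (1.277 × 10⁶) / (4.601 × 10⁹)³
   = 5.278 × 10⁻⁶ m/s²

5.278 × 10⁻⁶ m/s²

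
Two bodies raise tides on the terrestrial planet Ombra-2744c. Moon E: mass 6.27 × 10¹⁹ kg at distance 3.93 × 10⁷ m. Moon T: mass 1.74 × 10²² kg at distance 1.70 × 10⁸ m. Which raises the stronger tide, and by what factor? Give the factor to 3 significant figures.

Moon T, by a factor of ≈ 3.43

Tidal stretch scales as M/d³; compute that for each body.
Moon E: (6.27 × 10¹⁹) / (3.93 × 10⁷)³ = 1.033 × 10⁻³
Moon T: (1.74 × 10²²) / (1.70 × 10⁸)³ = 3.542 × 10⁻³
Ratio (larger/smaller) = 3.43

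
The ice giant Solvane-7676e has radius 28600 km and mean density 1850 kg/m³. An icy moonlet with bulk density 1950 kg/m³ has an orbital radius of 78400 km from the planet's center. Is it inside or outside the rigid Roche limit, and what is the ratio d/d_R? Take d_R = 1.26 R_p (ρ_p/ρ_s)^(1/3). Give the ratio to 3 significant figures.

d_R = 1.26 × (28600 km) × (1850/1950)^(1/3) = 35410 km
d/d_R = (78400) / (35410) = 2.21
Since d/d_R > 1, the body is outside the Roche limit.

outside; d/d_R ≈ 2.21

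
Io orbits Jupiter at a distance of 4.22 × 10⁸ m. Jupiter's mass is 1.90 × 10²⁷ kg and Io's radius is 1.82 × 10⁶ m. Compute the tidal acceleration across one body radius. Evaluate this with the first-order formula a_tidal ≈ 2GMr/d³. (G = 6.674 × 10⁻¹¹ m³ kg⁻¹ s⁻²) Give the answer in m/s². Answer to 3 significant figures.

6.14 × 10⁻³ m/s²

Δa = 2GMr/d³
   = 2 × (6.674 × 10⁻¹¹) × (1.90 × 10²⁷) × (1.82 × 10⁶) / (4.22 × 10⁸)³
   = 6.14 × 10⁻³ m/s²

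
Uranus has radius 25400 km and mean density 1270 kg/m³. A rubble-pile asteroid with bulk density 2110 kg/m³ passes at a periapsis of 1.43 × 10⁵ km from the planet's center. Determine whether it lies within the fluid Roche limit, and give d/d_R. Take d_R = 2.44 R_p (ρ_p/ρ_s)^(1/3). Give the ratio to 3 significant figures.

d_R = 2.44 × (25400 km) × (1270/2110)^(1/3) = 52330 km
d/d_R = (1.43 × 10⁵) / (52330) = 2.73
Since d/d_R > 1, the body is outside the Roche limit.

outside; d/d_R ≈ 2.73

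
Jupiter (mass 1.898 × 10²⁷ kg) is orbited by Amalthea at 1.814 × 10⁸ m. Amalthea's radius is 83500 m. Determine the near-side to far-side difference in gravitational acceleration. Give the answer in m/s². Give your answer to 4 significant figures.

Near-to-far spans 2r, so the tidal difference is twice the near-to-center value: 4GMr/d³.
Δa = 4GMr/d³
   = 4 × (6.674 × 10⁻¹¹) × (1.898 × 10²⁷) × (83500) / (1.814 × 10⁸)³
   = 7.088 × 10⁻³ m/s²

7.088 × 10⁻³ m/s²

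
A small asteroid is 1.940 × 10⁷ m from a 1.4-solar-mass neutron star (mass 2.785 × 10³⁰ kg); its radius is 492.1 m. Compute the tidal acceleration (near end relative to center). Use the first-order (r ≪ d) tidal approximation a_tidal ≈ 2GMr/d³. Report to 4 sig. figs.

a_tidal = 2GMr/d³
        = 2 × (6.674 × 10⁻¹¹) × (2.785 × 10³⁰) × (492.1) / (1.940 × 10⁷)³
        = 2.505 × 10¹ m/s²

2.505 × 10¹ m/s²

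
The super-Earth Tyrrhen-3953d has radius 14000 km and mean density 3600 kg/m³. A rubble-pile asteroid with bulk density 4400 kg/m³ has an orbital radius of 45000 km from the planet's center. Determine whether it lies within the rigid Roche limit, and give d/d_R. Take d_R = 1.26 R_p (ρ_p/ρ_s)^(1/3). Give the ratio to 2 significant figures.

outside; d/d_R ≈ 2.7

d_R = 1.26 × (14000 km) × (3600/4400)^(1/3) = 16500 km
d/d_R = (45000) / (16500) = 2.7
Since d/d_R > 1, the body is outside the Roche limit.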